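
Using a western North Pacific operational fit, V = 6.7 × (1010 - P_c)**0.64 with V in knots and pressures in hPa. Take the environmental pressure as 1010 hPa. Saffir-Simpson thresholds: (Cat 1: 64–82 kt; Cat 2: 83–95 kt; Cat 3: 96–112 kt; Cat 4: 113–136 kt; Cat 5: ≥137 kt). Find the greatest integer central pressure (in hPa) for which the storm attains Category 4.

927 hPa

Category 4 begins at V = 113 kt.
Required ΔP = (113/6.7)^(1/0.64) = 16.866^1.562 ≈ 82.64 hPa.
P_c ≤ 1010 − 82.64 = 927.36, so the highest integer P_c is 927 hPa.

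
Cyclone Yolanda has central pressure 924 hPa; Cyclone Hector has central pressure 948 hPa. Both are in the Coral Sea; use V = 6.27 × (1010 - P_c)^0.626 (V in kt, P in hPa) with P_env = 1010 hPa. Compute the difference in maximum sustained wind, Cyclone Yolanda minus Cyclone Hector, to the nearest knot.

19 kt

Cyclone Yolanda: ΔP = 86; V ≈ 6.27 × 86^0.626 ≈ 101.92 kt.
Cyclone Hector: ΔP = 62; V ≈ 6.27 × 62^0.626 ≈ 83.04 kt.
Difference ≈ 101.92 − 83.04 = 18.88 → 19 kt.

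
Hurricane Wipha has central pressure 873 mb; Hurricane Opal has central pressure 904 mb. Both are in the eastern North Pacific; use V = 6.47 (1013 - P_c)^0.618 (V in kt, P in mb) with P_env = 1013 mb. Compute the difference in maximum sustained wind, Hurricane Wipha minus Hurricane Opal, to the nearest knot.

Hurricane Wipha: ΔP = 140; V ≈ 6.47 × 140^0.618 ≈ 137.15 kt.
Hurricane Opal: ΔP = 109; V ≈ 6.47 × 109^0.618 ≈ 117.50 kt.
Difference ≈ 137.15 − 117.50 = 19.65 → 20 kt.

20 kt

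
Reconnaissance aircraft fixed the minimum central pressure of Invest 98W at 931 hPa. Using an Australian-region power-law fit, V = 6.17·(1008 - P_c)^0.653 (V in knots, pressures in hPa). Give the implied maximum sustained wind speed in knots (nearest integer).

ΔP = 1008 − 931 = 77 hPa.
77^0.653 ≈ 17.056.
V ≈ 6.17 × 17.056 ≈ 105.2 kt.

105 kt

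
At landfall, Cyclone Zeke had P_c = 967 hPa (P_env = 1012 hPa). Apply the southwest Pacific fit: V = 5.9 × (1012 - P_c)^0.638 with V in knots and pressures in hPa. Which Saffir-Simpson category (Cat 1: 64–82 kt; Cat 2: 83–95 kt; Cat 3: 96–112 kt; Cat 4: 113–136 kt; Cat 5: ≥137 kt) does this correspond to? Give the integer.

1

ΔP = 1012 − 967 = 45 hPa.
V ≈ 5.9 × 45^0.638 = 5.9 × 11.34 ≈ 67 kt.
67 kt falls in the Category 1 band.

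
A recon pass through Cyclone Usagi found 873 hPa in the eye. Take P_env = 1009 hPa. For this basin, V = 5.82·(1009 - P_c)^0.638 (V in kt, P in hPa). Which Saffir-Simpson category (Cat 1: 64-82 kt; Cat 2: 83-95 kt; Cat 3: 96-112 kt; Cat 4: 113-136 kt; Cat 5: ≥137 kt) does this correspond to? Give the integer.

ΔP = 1009 − 873 = 136 hPa.
V ≈ 5.82 × 136^0.638 = 5.82 × 22.97 ≈ 134 kt.
134 kt falls in the Category 4 band.

4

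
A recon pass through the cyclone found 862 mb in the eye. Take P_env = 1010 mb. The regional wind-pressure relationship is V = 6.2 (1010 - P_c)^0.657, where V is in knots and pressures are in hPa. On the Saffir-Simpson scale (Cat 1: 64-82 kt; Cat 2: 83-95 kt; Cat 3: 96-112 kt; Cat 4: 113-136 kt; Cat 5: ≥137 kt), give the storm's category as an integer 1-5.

ΔP = 1010 − 862 = 148 mb.
V ≈ 6.2 × 148^0.657 = 6.2 × 26.66 ≈ 165 kt.
165 kt falls in the Category 5 band.

5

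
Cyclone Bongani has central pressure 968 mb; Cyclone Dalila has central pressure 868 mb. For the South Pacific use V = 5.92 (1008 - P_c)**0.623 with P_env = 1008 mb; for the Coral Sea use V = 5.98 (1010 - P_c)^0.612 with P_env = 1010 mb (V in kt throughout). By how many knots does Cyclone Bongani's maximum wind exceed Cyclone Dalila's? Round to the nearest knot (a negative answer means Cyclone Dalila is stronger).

-65 kt

Cyclone Bongani: ΔP = 40; V ≈ 5.92 × 40^0.623 ≈ 58.94 kt.
Cyclone Dalila: ΔP = 142; V ≈ 5.98 × 142^0.612 ≈ 124.14 kt.
Difference ≈ 58.94 − 124.14 = -65.20 → -65 kt.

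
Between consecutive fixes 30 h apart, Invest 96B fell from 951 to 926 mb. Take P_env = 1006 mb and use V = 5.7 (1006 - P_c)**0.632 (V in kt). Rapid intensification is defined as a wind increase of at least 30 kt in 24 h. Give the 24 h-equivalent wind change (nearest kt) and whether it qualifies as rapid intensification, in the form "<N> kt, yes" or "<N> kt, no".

15 kt, no

V₁: ΔP = 55, V ≈ 5.7 × 55^0.632 ≈ 71.74 kt.
V₂: ΔP = 80, V ≈ 5.7 × 80^0.632 ≈ 90.91 kt.
ΔV over 30 h = 19.17 kt → 24 h equivalent = 19.17 × 24/30 ≈ 15.34 kt.
15 kt < 30 kt ⇒ not rapid intensification.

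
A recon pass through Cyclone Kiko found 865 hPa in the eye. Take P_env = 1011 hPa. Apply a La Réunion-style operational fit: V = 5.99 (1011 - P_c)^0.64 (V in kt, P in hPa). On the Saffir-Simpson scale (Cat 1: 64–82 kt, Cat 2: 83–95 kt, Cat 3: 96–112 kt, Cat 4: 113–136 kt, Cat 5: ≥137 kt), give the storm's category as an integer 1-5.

ΔP = 1011 − 865 = 146 hPa.
V ≈ 5.99 × 146^0.64 = 5.99 × 24.28 ≈ 145 kt.
145 kt falls in the Category 5 band.

5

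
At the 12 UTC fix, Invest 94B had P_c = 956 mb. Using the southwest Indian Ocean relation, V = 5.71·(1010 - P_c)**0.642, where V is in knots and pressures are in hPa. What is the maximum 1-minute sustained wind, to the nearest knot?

ΔP = 1010 − 956 = 54 mb.
54^0.642 ≈ 12.948.
V ≈ 5.71 × 12.948 ≈ 73.9 kt.

74 kt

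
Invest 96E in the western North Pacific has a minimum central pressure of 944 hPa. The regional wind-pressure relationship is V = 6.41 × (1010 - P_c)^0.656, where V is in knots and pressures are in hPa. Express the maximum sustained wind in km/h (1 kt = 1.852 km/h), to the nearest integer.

ΔP = 1010 − 944 = 66 hPa.
V ≈ 6.41 × 66^0.656 = 6.41 × 15.618 ≈ 100.110 kt.
100.110 × 1.852 ≈ 185.40 km/h → 185 km/h.

185 km/h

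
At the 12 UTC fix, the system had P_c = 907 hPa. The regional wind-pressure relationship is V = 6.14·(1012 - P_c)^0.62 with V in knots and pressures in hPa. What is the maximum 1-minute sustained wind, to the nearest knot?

110 kt

ΔP = 1012 − 907 = 105 hPa.
105^0.62 ≈ 17.912.
V ≈ 6.14 × 17.912 ≈ 110.0 kt.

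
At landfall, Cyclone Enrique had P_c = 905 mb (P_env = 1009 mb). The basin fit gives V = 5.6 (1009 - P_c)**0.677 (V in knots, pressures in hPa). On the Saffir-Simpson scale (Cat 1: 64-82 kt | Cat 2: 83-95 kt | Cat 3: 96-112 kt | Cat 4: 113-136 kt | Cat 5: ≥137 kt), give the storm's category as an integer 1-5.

ΔP = 1009 − 905 = 104 mb.
V ≈ 5.6 × 104^0.677 = 5.6 × 23.20 ≈ 130 kt.
130 kt falls in the Category 4 band.

4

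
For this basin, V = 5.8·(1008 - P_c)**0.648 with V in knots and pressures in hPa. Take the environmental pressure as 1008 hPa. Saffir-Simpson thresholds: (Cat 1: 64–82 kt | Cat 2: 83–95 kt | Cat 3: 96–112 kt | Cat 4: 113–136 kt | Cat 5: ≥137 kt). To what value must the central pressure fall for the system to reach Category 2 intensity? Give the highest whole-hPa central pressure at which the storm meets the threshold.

Category 2 begins at V = 83 kt.
Required ΔP = (83/5.8)^(1/0.648) = 14.310^1.543 ≈ 60.73 hPa.
P_c ≤ 1008 − 60.73 = 947.27, so the highest integer P_c is 947 hPa.

947 hPa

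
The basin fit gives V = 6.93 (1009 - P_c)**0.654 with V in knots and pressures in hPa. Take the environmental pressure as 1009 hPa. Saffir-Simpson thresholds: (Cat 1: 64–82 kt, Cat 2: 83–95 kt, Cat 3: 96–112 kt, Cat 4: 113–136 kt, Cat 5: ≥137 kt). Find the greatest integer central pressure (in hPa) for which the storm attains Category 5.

913 hPa

Category 5 begins at V = 137 kt.
Required ΔP = (137/6.93)^(1/0.654) = 19.769^1.529 ≈ 95.86 hPa.
P_c ≤ 1009 − 95.86 = 913.14, so the highest integer P_c is 913 hPa.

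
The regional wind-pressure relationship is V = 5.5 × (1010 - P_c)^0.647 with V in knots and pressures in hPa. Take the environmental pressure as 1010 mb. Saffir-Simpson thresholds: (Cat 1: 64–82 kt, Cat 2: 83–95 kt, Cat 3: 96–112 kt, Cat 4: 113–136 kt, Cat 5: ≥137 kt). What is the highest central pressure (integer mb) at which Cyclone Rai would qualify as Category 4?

903 mb

Category 4 begins at V = 113 kt.
Required ΔP = (113/5.5)^(1/0.647) = 20.545^1.546 ≈ 106.89 mb.
P_c ≤ 1010 − 106.89 = 903.11, so the highest integer P_c is 903 mb.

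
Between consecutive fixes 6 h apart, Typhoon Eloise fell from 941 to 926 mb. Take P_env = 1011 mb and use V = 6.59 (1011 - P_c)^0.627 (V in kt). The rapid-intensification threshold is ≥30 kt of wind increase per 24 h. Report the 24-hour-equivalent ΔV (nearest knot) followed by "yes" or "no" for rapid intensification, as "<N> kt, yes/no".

V₁: ΔP = 70, V ≈ 6.59 × 70^0.627 ≈ 94.57 kt.
V₂: ΔP = 85, V ≈ 6.59 × 85^0.627 ≈ 106.81 kt.
ΔV over 6 h = 12.24 kt → 24 h equivalent = 12.24 × 24/6 ≈ 48.96 kt.
49 kt ≥ 30 kt ⇒ rapid intensification.

49 kt, yes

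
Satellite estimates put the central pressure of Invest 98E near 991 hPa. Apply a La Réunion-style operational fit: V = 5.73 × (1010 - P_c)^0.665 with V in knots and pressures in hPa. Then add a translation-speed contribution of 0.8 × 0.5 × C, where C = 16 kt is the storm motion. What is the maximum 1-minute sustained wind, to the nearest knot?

47 kt

ΔP = 1010 − 991 = 19 hPa.
19^0.665 ≈ 7.086.
V ≈ 5.73 × 7.086 ≈ 40.6 kt.
Translation term: 0.8 × 0.5 × 16 = 6.4 kt.
Corrected V ≈ 47 kt → 47 kt.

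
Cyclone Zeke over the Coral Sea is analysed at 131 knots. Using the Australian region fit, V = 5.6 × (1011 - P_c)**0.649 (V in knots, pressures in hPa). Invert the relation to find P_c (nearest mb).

ΔP = (V / 5.6)^(1/0.649) = (131/5.6)^1.541.
131/5.6 = 23.393; 23.393^1.541 ≈ 128.68 mb.
P_c = 1011 − 128.68 = 882.32 ≈ 882 mb.

882 mb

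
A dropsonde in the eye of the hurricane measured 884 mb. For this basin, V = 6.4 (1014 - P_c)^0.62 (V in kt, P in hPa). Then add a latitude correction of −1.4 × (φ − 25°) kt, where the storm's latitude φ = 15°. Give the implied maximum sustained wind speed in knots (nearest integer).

145 kt

ΔP = 1014 − 884 = 130 mb.
130^0.62 ≈ 20.448.
V ≈ 6.4 × 20.448 ≈ 130.9 kt.
Latitude correction: −1.4 × (15 − 25) = 14 kt.
Corrected V ≈ 144.9 kt → 145 kt.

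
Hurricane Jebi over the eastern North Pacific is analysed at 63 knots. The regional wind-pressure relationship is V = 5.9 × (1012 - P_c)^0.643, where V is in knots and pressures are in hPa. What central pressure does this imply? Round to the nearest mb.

972 mb

ΔP = (V / 5.9)^(1/0.643) = (63/5.9)^1.555.
63/5.9 = 10.678; 10.678^1.555 ≈ 39.77 mb.
P_c = 1012 − 39.77 = 972.23 ≈ 972 mb.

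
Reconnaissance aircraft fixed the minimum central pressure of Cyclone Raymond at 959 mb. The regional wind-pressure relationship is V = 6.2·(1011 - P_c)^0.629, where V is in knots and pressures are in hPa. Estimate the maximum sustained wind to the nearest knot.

74 kt

ΔP = 1011 − 959 = 52 mb.
52^0.629 ≈ 12.005.
V ≈ 6.2 × 12.005 ≈ 74.4 kt.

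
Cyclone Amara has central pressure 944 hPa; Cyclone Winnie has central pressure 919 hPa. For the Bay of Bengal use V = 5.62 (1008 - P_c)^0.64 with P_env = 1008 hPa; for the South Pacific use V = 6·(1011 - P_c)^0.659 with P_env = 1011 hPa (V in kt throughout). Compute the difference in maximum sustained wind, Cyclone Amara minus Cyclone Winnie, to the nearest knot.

-38 kt

Cyclone Amara: ΔP = 64; V ≈ 5.62 × 64^0.64 ≈ 80.48 kt.
Cyclone Winnie: ΔP = 92; V ≈ 6 × 92^0.659 ≈ 118.11 kt.
Difference ≈ 80.48 − 118.11 = -37.63 → -38 kt.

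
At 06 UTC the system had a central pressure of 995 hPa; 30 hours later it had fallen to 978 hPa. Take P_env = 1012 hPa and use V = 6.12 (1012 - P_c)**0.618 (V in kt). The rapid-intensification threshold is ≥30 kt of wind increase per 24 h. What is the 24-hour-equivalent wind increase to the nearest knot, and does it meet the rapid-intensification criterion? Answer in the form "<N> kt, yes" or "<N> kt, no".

15 kt, no

V₁: ΔP = 17, V ≈ 6.12 × 17^0.618 ≈ 35.25 kt.
V₂: ΔP = 34, V ≈ 6.12 × 34^0.618 ≈ 54.10 kt.
ΔV over 30 h = 18.85 kt → 24 h equivalent = 18.85 × 24/30 ≈ 15.08 kt.
15 kt < 30 kt ⇒ not rapid intensification.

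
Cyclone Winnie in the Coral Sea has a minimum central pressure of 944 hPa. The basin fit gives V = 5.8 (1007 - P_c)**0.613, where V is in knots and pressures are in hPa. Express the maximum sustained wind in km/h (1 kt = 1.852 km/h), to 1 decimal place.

136.2 km/h

ΔP = 1007 − 944 = 63 hPa.
V ≈ 5.8 × 63^0.613 = 5.8 × 12.676 ≈ 73.523 kt.
73.523 × 1.852 ≈ 136.16 km/h → 136.2 km/h.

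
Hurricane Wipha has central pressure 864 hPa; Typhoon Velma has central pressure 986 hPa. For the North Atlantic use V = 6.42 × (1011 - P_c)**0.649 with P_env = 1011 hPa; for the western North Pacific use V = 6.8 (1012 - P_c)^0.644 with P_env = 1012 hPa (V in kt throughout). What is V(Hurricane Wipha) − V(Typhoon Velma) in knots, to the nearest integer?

Hurricane Wipha: ΔP = 147; V ≈ 6.42 × 147^0.649 ≈ 163.73 kt.
Typhoon Velma: ΔP = 26; V ≈ 6.8 × 26^0.644 ≈ 55.43 kt.
Difference ≈ 163.73 − 55.43 = 108.30 → 108 kt.

108 kt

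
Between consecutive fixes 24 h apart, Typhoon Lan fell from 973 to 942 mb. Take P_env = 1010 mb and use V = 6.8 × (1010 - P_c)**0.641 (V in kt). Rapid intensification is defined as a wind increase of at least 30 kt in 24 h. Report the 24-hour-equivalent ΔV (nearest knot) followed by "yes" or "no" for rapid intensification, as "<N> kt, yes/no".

V₁: ΔP = 37, V ≈ 6.8 × 37^0.641 ≈ 68.82 kt.
V₂: ΔP = 68, V ≈ 6.8 × 68^0.641 ≈ 101.66 kt.
ΔV over 24 h = 32.84 kt → 24 h equivalent = 32.84 × 24/24 ≈ 32.84 kt.
33 kt ≥ 30 kt ⇒ rapid intensification.

33 kt, yes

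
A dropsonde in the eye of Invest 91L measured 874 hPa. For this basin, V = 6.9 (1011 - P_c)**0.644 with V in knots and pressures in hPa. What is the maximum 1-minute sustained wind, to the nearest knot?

ΔP = 1011 − 874 = 137 hPa.
137^0.644 ≈ 23.771.
V ≈ 6.9 × 23.771 ≈ 164.0 kt.

164 kt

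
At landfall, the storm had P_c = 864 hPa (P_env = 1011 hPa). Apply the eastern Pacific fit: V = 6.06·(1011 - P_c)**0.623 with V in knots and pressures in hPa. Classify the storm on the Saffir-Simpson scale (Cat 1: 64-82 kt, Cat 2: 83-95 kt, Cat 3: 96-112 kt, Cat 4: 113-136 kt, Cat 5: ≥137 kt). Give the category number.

ΔP = 1011 − 864 = 147 hPa.
V ≈ 6.06 × 147^0.623 = 6.06 × 22.40 ≈ 136 kt.
136 kt falls in the Category 4 band.

4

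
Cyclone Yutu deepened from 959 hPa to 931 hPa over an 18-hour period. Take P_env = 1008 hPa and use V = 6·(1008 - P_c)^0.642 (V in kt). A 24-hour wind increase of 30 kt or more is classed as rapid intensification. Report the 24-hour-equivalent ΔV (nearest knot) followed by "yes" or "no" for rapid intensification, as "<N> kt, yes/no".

33 kt, yes

V₁: ΔP = 49, V ≈ 6 × 49^0.642 ≈ 72.99 kt.
V₂: ΔP = 77, V ≈ 6 × 77^0.642 ≈ 97.56 kt.
ΔV over 18 h = 24.57 kt → 24 h equivalent = 24.57 × 24/18 ≈ 32.76 kt.
33 kt ≥ 30 kt ⇒ rapid intensification.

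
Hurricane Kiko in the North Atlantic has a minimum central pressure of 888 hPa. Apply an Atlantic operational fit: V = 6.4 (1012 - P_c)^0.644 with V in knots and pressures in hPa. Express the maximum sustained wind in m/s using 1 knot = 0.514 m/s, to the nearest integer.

ΔP = 1012 − 888 = 124 hPa.
V ≈ 6.4 × 124^0.644 = 6.4 × 22.293 ≈ 142.674 kt.
142.674 × 0.514 ≈ 73.33 m/s → 73 m/s.

73 m/s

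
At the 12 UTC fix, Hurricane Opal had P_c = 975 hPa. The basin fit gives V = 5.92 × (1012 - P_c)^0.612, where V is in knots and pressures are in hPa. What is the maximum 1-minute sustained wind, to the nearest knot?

54 kt

ΔP = 1012 − 975 = 37 hPa.
37^0.612 ≈ 9.115.
V ≈ 5.92 × 9.115 ≈ 54.0 kt.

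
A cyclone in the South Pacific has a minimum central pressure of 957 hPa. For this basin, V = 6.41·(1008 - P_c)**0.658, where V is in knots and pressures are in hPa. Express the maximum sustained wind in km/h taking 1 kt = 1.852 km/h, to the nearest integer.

158 km/h

ΔP = 1008 − 957 = 51 hPa.
V ≈ 6.41 × 51^0.658 = 6.41 × 13.292 ≈ 85.200 kt.
85.200 × 1.852 ≈ 157.79 km/h → 158 km/h.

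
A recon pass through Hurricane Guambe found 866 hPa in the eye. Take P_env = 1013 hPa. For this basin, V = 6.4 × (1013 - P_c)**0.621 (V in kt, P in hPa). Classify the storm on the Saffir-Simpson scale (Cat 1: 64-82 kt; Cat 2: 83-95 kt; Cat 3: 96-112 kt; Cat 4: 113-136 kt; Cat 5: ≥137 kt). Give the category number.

ΔP = 1013 − 866 = 147 hPa.
V ≈ 6.4 × 147^0.621 = 6.4 × 22.18 ≈ 142 kt.
142 kt falls in the Category 5 band.

5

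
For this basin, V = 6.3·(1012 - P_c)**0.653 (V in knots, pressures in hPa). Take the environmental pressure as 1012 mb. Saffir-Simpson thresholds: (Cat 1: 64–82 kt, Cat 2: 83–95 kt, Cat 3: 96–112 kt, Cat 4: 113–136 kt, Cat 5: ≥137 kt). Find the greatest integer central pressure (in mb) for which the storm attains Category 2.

960 mb

Category 2 begins at V = 83 kt.
Required ΔP = (83/6.3)^(1/0.653) = 13.175^1.531 ≈ 51.85 mb.
P_c ≤ 1012 − 51.85 = 960.15, so the highest integer P_c is 960 mb.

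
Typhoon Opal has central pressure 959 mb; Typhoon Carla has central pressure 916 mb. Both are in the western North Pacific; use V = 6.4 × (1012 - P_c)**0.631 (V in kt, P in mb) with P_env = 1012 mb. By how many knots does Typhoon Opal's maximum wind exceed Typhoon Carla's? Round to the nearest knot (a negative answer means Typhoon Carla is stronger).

Typhoon Opal: ΔP = 53; V ≈ 6.4 × 53^0.631 ≈ 78.38 kt.
Typhoon Carla: ΔP = 96; V ≈ 6.4 × 96^0.631 ≈ 114.02 kt.
Difference ≈ 78.38 − 114.02 = -35.64 → -36 kt.

-36 kt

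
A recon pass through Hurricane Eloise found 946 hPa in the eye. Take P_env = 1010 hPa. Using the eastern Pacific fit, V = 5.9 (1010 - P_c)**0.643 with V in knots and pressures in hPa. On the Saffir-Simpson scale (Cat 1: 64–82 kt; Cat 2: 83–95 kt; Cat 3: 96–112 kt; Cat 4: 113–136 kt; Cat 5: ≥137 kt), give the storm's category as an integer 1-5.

2

ΔP = 1010 − 946 = 64 hPa.
V ≈ 5.9 × 64^0.643 = 5.9 × 14.50 ≈ 86 kt.
86 kt falls in the Category 2 band.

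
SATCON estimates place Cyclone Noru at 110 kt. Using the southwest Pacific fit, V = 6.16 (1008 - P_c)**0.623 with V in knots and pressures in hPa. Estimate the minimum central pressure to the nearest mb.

906 mb

ΔP = (V / 6.16)^(1/0.623) = (110/6.16)^1.605.
110/6.16 = 17.857; 17.857^1.605 ≈ 102.17 mb.
P_c = 1008 − 102.17 = 905.83 ≈ 906 mb.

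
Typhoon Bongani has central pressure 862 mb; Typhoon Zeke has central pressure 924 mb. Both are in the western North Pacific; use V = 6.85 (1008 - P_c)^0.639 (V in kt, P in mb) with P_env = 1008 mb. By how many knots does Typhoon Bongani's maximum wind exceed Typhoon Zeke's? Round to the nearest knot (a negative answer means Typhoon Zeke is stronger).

49 kt

Typhoon Bongani: ΔP = 146; V ≈ 6.85 × 146^0.639 ≈ 165.47 kt.
Typhoon Zeke: ΔP = 84; V ≈ 6.85 × 84^0.639 ≈ 116.23 kt.
Difference ≈ 165.47 − 116.23 = 49.24 → 49 kt.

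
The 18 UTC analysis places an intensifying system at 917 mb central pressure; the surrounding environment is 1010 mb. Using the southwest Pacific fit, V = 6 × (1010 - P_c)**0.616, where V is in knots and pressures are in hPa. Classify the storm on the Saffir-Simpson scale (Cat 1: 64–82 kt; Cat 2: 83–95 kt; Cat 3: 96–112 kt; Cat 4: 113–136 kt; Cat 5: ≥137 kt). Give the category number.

ΔP = 1010 − 917 = 93 mb.
V ≈ 6 × 93^0.616 = 6 × 16.31 ≈ 98 kt.
98 kt falls in the Category 3 band.

3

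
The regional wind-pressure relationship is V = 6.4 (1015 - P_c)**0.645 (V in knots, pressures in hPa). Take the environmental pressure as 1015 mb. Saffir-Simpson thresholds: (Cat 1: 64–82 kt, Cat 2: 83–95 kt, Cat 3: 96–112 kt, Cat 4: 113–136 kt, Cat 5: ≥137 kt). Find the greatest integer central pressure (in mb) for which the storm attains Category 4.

Category 4 begins at V = 113 kt.
Required ΔP = (113/6.4)^(1/0.645) = 17.656^1.550 ≈ 85.74 mb.
P_c ≤ 1015 − 85.74 = 929.26, so the highest integer P_c is 929 mb.

929 mb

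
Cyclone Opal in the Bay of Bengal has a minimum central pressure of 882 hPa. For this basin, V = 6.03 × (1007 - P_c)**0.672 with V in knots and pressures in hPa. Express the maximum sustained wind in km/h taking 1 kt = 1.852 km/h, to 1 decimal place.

ΔP = 1007 − 882 = 125 hPa.
V ≈ 6.03 × 125^0.672 = 6.03 × 25.652 ≈ 154.682 kt.
154.682 × 1.852 ≈ 286.47 km/h → 286.5 km/h.

286.5 km/h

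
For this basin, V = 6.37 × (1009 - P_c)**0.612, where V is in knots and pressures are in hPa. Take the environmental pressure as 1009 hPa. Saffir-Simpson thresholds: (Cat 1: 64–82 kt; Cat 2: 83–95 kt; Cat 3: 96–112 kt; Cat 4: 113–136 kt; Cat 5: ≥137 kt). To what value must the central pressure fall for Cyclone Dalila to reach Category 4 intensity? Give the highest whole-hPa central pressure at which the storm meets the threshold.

Category 4 begins at V = 113 kt.
Required ΔP = (113/6.37)^(1/0.612) = 17.739^1.634 ≈ 109.84 hPa.
P_c ≤ 1009 − 109.84 = 899.16, so the highest integer P_c is 899 hPa.

899 hPa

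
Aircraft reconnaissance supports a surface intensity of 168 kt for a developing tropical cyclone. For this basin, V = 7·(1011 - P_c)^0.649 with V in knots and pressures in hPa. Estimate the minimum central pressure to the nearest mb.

ΔP = (V / 7)^(1/0.649) = (168/7)^1.541.
168/7 = 24.000; 24.000^1.541 ≈ 133.87 mb.
P_c = 1011 − 133.87 = 877.13 ≈ 877 mb.

877 mb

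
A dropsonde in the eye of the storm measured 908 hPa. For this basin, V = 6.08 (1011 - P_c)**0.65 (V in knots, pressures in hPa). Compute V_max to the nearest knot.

ΔP = 1011 − 908 = 103 hPa.
103^0.65 ≈ 20.340.
V ≈ 6.08 × 20.340 ≈ 123.7 kt.

124 kt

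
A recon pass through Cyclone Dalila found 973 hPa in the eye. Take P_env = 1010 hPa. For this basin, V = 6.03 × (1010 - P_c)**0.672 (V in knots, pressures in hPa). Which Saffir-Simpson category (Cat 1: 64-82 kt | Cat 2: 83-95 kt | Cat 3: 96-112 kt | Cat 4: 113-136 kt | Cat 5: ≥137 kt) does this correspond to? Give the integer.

1

ΔP = 1010 − 973 = 37 hPa.
V ≈ 6.03 × 37^0.672 = 6.03 × 11.32 ≈ 68 kt.
68 kt falls in the Category 1 band.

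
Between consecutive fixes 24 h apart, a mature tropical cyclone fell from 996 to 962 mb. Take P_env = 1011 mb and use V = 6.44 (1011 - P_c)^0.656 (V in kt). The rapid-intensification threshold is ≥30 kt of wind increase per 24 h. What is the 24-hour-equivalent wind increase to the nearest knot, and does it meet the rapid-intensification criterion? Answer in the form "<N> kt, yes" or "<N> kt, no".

V₁: ΔP = 15, V ≈ 6.44 × 15^0.656 ≈ 38.05 kt.
V₂: ΔP = 49, V ≈ 6.44 × 49^0.656 ≈ 82.73 kt.
ΔV over 24 h = 44.68 kt → 24 h equivalent = 44.68 × 24/24 ≈ 44.68 kt.
45 kt ≥ 30 kt ⇒ rapid intensification.

45 kt, yes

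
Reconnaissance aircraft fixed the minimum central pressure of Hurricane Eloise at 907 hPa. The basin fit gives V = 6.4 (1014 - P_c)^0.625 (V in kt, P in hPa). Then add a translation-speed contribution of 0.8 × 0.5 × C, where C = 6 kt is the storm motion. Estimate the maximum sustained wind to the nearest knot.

121 kt

ΔP = 1014 − 907 = 107 hPa.
107^0.625 ≈ 18.551.
V ≈ 6.4 × 18.551 ≈ 118.7 kt.
Translation term: 0.8 × 0.5 × 6 = 2.4 kt.
Corrected V ≈ 121.1 kt → 121 kt.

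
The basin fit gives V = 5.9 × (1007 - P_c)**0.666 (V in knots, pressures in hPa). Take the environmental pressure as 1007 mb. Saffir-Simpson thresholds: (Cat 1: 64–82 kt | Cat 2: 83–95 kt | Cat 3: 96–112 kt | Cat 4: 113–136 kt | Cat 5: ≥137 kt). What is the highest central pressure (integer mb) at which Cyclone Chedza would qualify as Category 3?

Category 3 begins at V = 96 kt.
Required ΔP = (96/5.9)^(1/0.666) = 16.271^1.502 ≈ 65.91 mb.
P_c ≤ 1007 − 65.91 = 941.09, so the highest integer P_c is 941 mb.

941 mb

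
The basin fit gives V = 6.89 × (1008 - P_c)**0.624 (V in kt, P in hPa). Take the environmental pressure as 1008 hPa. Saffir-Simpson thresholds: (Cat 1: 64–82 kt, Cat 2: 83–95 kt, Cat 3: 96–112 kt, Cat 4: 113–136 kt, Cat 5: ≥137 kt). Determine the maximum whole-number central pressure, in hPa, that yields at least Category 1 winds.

Category 1 begins at V = 64 kt.
Required ΔP = (64/6.89)^(1/0.624) = 9.289^1.603 ≈ 35.58 hPa.
P_c ≤ 1008 − 35.58 = 972.42, so the highest integer P_c is 972 hPa.

972 hPa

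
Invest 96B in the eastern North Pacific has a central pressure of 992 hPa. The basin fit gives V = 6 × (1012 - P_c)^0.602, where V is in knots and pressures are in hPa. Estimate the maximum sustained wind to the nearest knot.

36 kt

ΔP = 1012 − 992 = 20 hPa.
20^0.602 ≈ 6.070.
V ≈ 6 × 6.070 ≈ 36.4 kt.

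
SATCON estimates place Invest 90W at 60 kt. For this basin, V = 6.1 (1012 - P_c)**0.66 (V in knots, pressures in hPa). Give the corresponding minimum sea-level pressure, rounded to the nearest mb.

ΔP = (V / 6.1)^(1/0.66) = (60/6.1)^1.515.
60/6.1 = 9.836; 9.836^1.515 ≈ 31.94 mb.
P_c = 1012 − 31.94 = 980.06 ≈ 980 mb.

980 mb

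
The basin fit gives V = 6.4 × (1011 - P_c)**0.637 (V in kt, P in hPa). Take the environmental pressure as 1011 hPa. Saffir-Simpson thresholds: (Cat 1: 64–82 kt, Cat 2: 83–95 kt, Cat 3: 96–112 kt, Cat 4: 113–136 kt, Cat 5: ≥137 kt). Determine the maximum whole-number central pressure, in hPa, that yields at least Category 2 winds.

Category 2 begins at V = 83 kt.
Required ΔP = (83/6.4)^(1/0.637) = 12.969^1.570 ≈ 55.86 hPa.
P_c ≤ 1011 − 55.86 = 955.14, so the highest integer P_c is 955 hPa.

955 hPa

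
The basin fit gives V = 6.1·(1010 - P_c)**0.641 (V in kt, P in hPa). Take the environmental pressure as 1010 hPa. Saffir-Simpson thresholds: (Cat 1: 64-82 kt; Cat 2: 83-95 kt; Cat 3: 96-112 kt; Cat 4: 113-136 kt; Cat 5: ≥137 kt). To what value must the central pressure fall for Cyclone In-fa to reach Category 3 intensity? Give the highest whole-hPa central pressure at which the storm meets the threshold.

936 hPa

Category 3 begins at V = 96 kt.
Required ΔP = (96/6.1)^(1/0.641) = 15.738^1.560 ≈ 73.67 hPa.
P_c ≤ 1010 − 73.67 = 936.33, so the highest integer P_c is 936 hPa.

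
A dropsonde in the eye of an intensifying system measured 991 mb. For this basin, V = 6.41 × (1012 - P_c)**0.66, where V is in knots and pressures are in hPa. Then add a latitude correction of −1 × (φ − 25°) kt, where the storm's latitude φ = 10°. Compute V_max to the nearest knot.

ΔP = 1012 − 991 = 21 mb.
21^0.66 ≈ 7.459.
V ≈ 6.41 × 7.459 ≈ 47.8 kt.
Latitude correction: −1 × (10 − 25) = 15 kt.
Corrected V ≈ 62.8 kt → 63 kt.

63 kt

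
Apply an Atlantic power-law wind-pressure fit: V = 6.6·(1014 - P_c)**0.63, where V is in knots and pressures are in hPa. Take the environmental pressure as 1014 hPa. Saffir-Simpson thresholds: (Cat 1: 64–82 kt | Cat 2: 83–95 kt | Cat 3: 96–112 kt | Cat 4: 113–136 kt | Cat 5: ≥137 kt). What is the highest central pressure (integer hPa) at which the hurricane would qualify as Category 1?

977 hPa

Category 1 begins at V = 64 kt.
Required ΔP = (64/6.6)^(1/0.63) = 9.697^1.587 ≈ 36.82 hPa.
P_c ≤ 1014 − 36.82 = 977.18, so the highest integer P_c is 977 hPa.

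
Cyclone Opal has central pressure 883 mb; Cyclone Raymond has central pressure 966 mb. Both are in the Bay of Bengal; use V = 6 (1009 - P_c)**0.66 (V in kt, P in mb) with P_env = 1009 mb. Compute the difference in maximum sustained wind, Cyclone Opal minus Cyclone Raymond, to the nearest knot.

74 kt

Cyclone Opal: ΔP = 126; V ≈ 6 × 126^0.66 ≈ 146.01 kt.
Cyclone Raymond: ΔP = 43; V ≈ 6 × 43^0.66 ≈ 71.82 kt.
Difference ≈ 146.01 − 71.82 = 74.19 → 74 kt.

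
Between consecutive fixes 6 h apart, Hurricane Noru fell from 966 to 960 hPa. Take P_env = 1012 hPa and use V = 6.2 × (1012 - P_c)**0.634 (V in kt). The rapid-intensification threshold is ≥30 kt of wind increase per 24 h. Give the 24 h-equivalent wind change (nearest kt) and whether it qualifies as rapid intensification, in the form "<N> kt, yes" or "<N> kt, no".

23 kt, no

V₁: ΔP = 46, V ≈ 6.2 × 46^0.634 ≈ 70.24 kt.
V₂: ΔP = 52, V ≈ 6.2 × 52^0.634 ≈ 75.92 kt.
ΔV over 6 h = 5.68 kt → 24 h equivalent = 5.68 × 24/6 ≈ 22.72 kt.
23 kt < 30 kt ⇒ not rapid intensification.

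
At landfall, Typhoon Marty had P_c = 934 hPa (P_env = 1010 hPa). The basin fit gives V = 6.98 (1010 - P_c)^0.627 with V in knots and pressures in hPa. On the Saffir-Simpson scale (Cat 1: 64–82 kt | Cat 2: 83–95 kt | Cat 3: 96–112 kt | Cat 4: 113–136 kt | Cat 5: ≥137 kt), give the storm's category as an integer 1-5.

ΔP = 1010 − 934 = 76 hPa.
V ≈ 6.98 × 76^0.627 = 6.98 × 15.11 ≈ 105 kt.
105 kt falls in the Category 3 band.

3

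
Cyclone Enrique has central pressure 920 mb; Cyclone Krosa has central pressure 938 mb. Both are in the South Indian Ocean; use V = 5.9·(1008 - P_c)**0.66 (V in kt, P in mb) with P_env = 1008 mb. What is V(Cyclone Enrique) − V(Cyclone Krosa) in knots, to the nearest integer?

Cyclone Enrique: ΔP = 88; V ≈ 5.9 × 88^0.66 ≈ 113.29 kt.
Cyclone Krosa: ΔP = 70; V ≈ 5.9 × 70^0.66 ≈ 97.41 kt.
Difference ≈ 113.29 − 97.41 = 15.88 → 16 kt.

16 kt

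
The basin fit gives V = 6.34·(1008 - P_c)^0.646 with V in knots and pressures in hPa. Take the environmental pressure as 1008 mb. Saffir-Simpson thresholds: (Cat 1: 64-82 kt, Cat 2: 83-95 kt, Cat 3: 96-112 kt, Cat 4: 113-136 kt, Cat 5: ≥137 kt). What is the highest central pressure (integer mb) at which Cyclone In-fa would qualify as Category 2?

954 mb

Category 2 begins at V = 83 kt.
Required ΔP = (83/6.34)^(1/0.646) = 13.091^1.548 ≈ 53.59 mb.
P_c ≤ 1008 − 53.59 = 954.41, so the highest integer P_c is 954 mb.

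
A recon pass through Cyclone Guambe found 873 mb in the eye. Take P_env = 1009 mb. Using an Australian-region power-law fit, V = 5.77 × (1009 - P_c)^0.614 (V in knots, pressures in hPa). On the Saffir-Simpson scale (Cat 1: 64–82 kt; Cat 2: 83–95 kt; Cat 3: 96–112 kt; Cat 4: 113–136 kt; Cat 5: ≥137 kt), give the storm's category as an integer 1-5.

ΔP = 1009 − 873 = 136 mb.
V ≈ 5.77 × 136^0.614 = 5.77 × 20.42 ≈ 118 kt.
118 kt falls in the Category 4 band.

4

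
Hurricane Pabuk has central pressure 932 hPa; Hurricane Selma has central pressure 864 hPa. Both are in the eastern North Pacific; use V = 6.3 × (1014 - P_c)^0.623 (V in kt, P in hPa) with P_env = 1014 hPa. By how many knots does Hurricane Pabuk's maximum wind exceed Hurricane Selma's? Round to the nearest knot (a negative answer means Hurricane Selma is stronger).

-45 kt

Hurricane Pabuk: ΔP = 82; V ≈ 6.3 × 82^0.623 ≈ 98.09 kt.
Hurricane Selma: ΔP = 150; V ≈ 6.3 × 150^0.623 ≈ 142.90 kt.
Difference ≈ 98.09 − 142.90 = -44.81 → -45 kt.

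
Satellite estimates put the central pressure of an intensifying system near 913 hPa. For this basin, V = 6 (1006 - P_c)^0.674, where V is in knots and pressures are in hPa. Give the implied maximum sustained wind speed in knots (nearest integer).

127 kt

ΔP = 1006 − 913 = 93 hPa.
93^0.674 ≈ 21.221.
V ≈ 6 × 21.221 ≈ 127.3 kt.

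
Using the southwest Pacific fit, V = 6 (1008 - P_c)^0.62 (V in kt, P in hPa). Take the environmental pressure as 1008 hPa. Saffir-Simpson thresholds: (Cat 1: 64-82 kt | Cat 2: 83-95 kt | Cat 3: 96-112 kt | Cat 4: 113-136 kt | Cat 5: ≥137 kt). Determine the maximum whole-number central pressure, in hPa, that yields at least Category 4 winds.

894 hPa

Category 4 begins at V = 113 kt.
Required ΔP = (113/6)^(1/0.62) = 18.833^1.613 ≈ 113.85 hPa.
P_c ≤ 1008 − 113.85 = 894.15, so the highest integer P_c is 894 hPa.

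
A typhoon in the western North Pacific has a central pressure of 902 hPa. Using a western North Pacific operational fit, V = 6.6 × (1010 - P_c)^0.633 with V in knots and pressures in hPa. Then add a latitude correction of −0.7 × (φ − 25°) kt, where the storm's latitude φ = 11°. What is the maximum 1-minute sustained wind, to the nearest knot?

ΔP = 1010 − 902 = 108 hPa.
108^0.633 ≈ 19.371.
V ≈ 6.6 × 19.371 ≈ 127.9 kt.
Latitude correction: −0.7 × (11 − 25) = 9.8 kt.
Corrected V ≈ 137.7 kt → 138 kt.

138 kt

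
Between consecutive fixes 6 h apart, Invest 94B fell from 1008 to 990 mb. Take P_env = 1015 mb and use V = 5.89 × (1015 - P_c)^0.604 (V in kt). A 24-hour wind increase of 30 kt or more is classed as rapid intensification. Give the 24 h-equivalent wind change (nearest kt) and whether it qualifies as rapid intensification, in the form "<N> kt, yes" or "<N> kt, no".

V₁: ΔP = 7, V ≈ 5.89 × 7^0.604 ≈ 19.08 kt.
V₂: ΔP = 25, V ≈ 5.89 × 25^0.604 ≈ 41.16 kt.
ΔV over 6 h = 22.08 kt → 24 h equivalent = 22.08 × 24/6 ≈ 88.32 kt.
88 kt ≥ 30 kt ⇒ rapid intensification.

88 kt, yes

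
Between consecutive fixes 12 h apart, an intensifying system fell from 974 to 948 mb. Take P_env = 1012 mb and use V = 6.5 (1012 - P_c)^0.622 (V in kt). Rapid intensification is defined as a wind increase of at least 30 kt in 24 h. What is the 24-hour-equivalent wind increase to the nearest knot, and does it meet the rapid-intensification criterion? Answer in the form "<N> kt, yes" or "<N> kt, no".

48 kt, yes

V₁: ΔP = 38, V ≈ 6.5 × 38^0.622 ≈ 62.45 kt.
V₂: ΔP = 64, V ≈ 6.5 × 64^0.622 ≈ 86.37 kt.
ΔV over 12 h = 23.92 kt → 24 h equivalent = 23.92 × 24/12 ≈ 47.84 kt.
48 kt ≥ 30 kt ⇒ rapid intensification.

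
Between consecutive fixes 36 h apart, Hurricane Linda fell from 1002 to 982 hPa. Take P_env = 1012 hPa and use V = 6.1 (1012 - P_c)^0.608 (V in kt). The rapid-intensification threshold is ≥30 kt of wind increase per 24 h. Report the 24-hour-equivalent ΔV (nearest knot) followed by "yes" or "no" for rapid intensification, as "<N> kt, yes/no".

V₁: ΔP = 10, V ≈ 6.1 × 10^0.608 ≈ 24.74 kt.
V₂: ΔP = 30, V ≈ 6.1 × 30^0.608 ≈ 48.24 kt.
ΔV over 36 h = 23.50 kt → 24 h equivalent = 23.50 × 24/36 ≈ 15.67 kt.
16 kt < 30 kt ⇒ not rapid intensification.

16 kt, no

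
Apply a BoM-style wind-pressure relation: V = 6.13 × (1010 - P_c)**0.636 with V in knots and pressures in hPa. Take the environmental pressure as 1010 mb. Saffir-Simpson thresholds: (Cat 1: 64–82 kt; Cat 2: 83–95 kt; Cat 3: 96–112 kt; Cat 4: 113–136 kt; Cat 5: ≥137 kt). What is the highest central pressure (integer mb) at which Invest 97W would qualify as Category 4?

912 mb

Category 4 begins at V = 113 kt.
Required ΔP = (113/6.13)^(1/0.636) = 18.434^1.572 ≈ 97.72 mb.
P_c ≤ 1010 − 97.72 = 912.28, so the highest integer P_c is 912 mb.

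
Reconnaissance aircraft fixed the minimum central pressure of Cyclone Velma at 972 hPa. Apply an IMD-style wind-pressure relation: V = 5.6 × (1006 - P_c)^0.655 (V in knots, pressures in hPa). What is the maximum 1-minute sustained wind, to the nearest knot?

56 kt

ΔP = 1006 − 972 = 34 hPa.
34^0.655 ≈ 10.072.
V ≈ 5.6 × 10.072 ≈ 56.4 kt.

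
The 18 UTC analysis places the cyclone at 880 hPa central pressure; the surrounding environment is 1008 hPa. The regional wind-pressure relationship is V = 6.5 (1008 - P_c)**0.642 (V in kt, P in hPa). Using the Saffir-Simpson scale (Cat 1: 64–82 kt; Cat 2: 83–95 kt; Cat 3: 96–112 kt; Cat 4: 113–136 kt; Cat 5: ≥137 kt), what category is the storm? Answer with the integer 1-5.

5

ΔP = 1008 − 880 = 128 hPa.
V ≈ 6.5 × 128^0.642 = 6.5 × 22.53 ≈ 146 kt.
146 kt falls in the Category 5 band.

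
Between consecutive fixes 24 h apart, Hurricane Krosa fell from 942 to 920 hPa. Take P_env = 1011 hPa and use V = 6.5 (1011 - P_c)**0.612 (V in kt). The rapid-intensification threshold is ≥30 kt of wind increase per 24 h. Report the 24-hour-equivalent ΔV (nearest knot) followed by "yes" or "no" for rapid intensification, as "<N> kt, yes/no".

V₁: ΔP = 69, V ≈ 6.5 × 69^0.612 ≈ 86.75 kt.
V₂: ΔP = 91, V ≈ 6.5 × 91^0.612 ≈ 102.77 kt.
ΔV over 24 h = 16.02 kt → 24 h equivalent = 16.02 × 24/24 ≈ 16.02 kt.
16 kt < 30 kt ⇒ not rapid intensification.

16 kt, no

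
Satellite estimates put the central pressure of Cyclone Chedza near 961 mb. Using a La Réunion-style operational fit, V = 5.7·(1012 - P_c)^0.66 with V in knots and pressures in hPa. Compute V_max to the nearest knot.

ΔP = 1012 − 961 = 51 mb.
51^0.66 ≈ 13.397.
V ≈ 5.7 × 13.397 ≈ 76.4 kt.

76 kt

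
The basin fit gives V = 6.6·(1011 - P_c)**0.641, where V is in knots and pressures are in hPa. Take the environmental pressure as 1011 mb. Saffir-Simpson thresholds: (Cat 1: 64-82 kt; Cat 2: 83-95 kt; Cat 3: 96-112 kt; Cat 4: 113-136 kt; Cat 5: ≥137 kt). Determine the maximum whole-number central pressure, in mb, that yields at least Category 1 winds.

976 mb

Category 1 begins at V = 64 kt.
Required ΔP = (64/6.6)^(1/0.641) = 9.697^1.560 ≈ 34.61 mb.
P_c ≤ 1011 − 34.61 = 976.39, so the highest integer P_c is 976 mb.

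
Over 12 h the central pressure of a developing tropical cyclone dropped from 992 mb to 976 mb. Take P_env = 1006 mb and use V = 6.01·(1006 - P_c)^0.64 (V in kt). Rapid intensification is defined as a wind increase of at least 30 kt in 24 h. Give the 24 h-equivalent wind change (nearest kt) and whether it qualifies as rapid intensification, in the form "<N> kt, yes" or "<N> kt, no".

41 kt, yes

V₁: ΔP = 14, V ≈ 6.01 × 14^0.64 ≈ 32.54 kt.
V₂: ΔP = 30, V ≈ 6.01 × 30^0.64 ≈ 52.99 kt.
ΔV over 12 h = 20.45 kt → 24 h equivalent = 20.45 × 24/12 ≈ 40.90 kt.
41 kt ≥ 30 kt ⇒ rapid intensification.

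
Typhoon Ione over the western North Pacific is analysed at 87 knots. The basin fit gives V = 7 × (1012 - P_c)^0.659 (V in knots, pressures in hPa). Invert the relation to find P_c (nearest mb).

ΔP = (V / 7)^(1/0.659) = (87/7)^1.517.
87/7 = 12.429; 12.429^1.517 ≈ 45.79 mb.
P_c = 1012 − 45.79 = 966.21 ≈ 966 mb.

966 mb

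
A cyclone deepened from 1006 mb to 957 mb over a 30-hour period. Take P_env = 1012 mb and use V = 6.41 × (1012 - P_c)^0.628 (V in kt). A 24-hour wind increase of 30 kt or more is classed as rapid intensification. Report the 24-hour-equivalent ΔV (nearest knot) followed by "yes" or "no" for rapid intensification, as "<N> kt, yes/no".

48 kt, yes

V₁: ΔP = 6, V ≈ 6.41 × 6^0.628 ≈ 19.75 kt.
V₂: ΔP = 55, V ≈ 6.41 × 55^0.628 ≈ 79.40 kt.
ΔV over 30 h = 59.65 kt → 24 h equivalent = 59.65 × 24/30 ≈ 47.72 kt.
48 kt ≥ 30 kt ⇒ rapid intensification.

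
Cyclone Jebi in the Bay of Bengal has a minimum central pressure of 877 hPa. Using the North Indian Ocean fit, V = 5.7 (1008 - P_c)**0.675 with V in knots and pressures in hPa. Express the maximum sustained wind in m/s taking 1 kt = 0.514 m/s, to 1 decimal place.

ΔP = 1008 − 877 = 131 hPa.
V ≈ 5.7 × 131^0.675 = 5.7 × 26.863 ≈ 153.120 kt.
153.120 × 0.514 ≈ 78.70 m/s → 78.7 m/s.

78.7 m/s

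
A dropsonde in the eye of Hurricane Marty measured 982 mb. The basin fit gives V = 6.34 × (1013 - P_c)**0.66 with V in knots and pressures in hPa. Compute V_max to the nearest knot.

61 kt

ΔP = 1013 − 982 = 31 mb.
31^0.66 ≈ 9.645.
V ≈ 6.34 × 9.645 ≈ 61.1 kt.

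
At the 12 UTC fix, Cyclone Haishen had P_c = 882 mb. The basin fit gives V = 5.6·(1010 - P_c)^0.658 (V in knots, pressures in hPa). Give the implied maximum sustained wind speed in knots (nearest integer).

ΔP = 1010 − 882 = 128 mb.
128^0.658 ≈ 24.353.
V ≈ 5.6 × 24.353 ≈ 136.4 kt.

136 kt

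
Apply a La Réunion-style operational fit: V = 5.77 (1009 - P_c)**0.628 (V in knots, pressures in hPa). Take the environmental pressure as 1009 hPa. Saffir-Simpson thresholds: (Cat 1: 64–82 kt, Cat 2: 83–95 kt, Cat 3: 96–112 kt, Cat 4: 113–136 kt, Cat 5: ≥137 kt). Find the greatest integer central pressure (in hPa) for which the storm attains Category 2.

939 hPa

Category 2 begins at V = 83 kt.
Required ΔP = (83/5.77)^(1/0.628) = 14.385^1.592 ≈ 69.79 hPa.
P_c ≤ 1009 − 69.79 = 939.21, so the highest integer P_c is 939 hPa.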